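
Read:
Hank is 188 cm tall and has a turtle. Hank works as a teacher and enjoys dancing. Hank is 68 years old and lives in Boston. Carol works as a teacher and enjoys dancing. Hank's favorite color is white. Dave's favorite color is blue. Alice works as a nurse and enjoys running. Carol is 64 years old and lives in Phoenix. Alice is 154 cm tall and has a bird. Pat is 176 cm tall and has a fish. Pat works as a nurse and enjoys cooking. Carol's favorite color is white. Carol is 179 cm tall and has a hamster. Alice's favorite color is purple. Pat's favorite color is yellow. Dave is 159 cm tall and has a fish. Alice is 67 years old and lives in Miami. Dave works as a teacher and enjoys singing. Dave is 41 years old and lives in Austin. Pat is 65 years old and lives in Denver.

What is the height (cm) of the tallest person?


Tallest: Hank at 188 cm

188


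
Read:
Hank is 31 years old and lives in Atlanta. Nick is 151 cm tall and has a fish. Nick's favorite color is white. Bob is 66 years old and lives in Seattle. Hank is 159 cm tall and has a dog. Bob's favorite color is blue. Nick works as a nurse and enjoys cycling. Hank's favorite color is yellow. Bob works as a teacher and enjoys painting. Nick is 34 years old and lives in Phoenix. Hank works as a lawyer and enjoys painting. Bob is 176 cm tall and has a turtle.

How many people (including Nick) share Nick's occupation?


Nick is a nurse. Count = 1

1


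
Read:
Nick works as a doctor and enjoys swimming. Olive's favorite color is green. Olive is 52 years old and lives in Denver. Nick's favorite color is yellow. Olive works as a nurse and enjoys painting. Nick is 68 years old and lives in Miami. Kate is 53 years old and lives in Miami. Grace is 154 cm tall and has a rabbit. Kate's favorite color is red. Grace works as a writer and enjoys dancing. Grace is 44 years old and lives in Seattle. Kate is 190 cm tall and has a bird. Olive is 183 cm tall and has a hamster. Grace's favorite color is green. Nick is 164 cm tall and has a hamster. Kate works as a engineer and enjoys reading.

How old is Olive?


Olive is 52 years old

52


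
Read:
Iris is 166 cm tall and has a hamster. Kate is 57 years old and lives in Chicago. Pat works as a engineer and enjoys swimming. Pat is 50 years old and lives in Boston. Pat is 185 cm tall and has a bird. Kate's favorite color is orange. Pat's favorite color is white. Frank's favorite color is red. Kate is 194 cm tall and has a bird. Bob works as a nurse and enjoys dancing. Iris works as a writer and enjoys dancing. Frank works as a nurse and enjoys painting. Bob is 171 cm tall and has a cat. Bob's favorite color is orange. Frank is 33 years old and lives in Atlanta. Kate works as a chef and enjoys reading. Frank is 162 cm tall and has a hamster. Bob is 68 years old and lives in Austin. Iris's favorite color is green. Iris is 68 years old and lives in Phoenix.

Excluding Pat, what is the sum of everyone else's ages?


Sum (excluding Pat): 226

226


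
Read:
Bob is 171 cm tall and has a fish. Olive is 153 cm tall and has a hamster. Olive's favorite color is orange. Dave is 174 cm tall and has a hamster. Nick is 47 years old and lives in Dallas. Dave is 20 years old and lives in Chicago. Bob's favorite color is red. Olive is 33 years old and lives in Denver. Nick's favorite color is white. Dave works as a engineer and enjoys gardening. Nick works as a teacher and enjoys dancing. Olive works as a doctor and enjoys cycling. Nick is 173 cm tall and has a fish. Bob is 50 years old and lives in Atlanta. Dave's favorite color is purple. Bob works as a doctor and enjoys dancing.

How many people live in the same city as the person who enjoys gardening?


Person with hobby gardening is Dave, city Chicago. Count = 1

1


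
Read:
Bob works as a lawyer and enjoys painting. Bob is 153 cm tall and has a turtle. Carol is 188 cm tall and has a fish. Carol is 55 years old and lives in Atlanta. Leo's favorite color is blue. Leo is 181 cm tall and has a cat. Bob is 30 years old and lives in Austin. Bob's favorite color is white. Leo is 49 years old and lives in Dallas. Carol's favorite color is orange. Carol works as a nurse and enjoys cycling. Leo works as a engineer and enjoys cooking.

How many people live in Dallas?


Count in Dallas: 1

1


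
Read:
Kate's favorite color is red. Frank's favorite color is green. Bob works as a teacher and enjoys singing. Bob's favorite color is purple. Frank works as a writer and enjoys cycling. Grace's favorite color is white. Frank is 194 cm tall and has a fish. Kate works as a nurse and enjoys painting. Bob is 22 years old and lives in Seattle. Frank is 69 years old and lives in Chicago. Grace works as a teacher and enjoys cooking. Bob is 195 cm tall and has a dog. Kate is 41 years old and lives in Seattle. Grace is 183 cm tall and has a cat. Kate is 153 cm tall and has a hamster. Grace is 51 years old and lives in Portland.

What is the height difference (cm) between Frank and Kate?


|194 - 153| = 41

41


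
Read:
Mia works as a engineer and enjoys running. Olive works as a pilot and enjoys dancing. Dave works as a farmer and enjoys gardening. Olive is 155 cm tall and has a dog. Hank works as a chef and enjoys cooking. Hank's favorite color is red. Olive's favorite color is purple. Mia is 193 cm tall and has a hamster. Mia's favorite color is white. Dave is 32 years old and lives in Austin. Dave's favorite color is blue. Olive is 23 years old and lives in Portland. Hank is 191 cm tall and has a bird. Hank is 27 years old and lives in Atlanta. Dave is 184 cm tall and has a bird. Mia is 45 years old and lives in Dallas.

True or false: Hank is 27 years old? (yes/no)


Hank is actually 27. yes

yes


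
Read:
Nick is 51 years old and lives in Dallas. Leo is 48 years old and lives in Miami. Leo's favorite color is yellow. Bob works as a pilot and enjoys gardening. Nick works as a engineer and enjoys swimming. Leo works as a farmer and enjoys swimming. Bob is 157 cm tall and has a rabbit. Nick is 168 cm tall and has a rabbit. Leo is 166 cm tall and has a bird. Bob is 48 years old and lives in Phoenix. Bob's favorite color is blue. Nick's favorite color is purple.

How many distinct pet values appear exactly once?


Unique pet values: 1

1


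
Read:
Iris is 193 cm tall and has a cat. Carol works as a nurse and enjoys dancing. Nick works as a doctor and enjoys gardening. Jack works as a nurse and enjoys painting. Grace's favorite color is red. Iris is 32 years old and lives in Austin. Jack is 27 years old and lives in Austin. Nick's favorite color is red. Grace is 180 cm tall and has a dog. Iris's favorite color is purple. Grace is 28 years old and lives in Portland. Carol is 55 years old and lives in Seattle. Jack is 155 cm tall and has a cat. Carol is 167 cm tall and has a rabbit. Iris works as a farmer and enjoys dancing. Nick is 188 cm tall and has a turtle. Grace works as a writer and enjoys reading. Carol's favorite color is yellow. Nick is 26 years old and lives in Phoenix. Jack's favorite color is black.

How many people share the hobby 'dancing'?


Count: 2

2


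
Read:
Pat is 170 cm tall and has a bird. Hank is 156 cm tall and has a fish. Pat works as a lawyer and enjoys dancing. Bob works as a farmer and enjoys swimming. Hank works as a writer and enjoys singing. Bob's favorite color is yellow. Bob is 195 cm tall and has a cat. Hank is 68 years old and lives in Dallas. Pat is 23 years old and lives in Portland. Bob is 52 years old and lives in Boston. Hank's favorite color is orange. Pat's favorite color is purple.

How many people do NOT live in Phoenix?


Not in Phoenix: 3

3


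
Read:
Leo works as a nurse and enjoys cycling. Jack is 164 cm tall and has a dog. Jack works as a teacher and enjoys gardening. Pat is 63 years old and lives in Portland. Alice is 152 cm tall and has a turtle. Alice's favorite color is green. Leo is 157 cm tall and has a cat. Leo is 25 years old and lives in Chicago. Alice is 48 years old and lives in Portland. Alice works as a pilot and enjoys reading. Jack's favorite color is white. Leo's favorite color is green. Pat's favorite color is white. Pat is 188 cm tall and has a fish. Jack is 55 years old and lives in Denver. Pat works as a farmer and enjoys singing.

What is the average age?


Sum=191, n=4, avg=47.75

47.75


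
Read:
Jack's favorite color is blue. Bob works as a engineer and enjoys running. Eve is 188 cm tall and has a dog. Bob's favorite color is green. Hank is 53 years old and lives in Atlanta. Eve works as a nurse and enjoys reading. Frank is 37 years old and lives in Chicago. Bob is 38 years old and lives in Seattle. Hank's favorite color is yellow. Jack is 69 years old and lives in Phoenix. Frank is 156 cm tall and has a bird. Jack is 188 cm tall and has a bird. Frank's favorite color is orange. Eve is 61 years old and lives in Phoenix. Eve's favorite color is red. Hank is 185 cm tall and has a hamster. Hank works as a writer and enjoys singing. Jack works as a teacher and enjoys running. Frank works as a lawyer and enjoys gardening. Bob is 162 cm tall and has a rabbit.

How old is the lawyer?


The lawyer is Frank, age 37

37


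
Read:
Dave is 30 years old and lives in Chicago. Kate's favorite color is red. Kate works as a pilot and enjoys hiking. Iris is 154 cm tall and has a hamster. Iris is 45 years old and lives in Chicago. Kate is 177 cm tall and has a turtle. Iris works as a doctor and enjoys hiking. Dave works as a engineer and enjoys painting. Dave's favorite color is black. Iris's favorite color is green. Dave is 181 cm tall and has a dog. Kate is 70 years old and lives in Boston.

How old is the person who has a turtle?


Person with turtle is Kate, age 70

70


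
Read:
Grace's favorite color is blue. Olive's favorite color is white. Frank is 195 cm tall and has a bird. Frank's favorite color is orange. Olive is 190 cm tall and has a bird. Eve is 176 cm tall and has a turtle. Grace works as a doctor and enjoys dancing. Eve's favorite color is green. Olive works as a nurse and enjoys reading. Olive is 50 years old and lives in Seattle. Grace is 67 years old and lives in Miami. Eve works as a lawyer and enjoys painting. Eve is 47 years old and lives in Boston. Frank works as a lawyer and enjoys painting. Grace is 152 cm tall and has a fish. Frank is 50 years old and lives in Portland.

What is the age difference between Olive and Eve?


|50 - 47| = 3

3


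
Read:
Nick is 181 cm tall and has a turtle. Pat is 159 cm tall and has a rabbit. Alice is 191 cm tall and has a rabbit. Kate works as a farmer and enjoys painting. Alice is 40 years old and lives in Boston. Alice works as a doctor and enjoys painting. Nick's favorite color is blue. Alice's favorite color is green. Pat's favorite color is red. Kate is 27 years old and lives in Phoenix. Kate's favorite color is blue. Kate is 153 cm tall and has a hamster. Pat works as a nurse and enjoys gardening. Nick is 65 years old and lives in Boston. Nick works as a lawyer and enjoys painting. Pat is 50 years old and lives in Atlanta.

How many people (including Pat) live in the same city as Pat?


Pat lives in Atlanta. Count = 1

1


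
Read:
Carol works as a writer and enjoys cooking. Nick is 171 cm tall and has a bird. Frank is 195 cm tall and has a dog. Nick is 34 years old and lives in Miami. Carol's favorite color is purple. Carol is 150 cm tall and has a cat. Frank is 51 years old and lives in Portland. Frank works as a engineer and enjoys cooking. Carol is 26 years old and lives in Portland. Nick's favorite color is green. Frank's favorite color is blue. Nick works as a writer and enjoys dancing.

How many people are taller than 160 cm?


Taller than 160: 2

2


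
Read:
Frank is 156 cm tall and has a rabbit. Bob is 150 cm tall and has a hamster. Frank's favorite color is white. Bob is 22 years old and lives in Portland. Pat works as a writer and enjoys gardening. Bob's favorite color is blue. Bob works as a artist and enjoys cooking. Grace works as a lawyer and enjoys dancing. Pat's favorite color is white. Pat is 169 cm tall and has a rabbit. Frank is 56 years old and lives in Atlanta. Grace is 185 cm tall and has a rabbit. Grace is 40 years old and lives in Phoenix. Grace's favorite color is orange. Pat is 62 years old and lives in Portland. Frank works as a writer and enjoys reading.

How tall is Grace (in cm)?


Grace is 185 cm tall

185


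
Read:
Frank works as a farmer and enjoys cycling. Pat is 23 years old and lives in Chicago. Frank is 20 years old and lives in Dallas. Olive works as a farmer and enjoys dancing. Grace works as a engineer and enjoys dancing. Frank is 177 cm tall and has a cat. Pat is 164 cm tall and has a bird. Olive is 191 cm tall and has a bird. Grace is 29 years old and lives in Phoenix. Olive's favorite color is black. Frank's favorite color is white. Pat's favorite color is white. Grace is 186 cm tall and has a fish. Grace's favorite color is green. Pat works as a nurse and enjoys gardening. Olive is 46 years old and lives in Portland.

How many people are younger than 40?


Filter: 3

3


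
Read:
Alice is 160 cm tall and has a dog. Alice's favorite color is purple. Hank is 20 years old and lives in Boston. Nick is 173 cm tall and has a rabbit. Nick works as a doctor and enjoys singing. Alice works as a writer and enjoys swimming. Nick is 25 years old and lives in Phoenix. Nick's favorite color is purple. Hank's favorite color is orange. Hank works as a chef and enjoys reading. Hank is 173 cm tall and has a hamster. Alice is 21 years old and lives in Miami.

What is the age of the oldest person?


Oldest: Nick at 25

25


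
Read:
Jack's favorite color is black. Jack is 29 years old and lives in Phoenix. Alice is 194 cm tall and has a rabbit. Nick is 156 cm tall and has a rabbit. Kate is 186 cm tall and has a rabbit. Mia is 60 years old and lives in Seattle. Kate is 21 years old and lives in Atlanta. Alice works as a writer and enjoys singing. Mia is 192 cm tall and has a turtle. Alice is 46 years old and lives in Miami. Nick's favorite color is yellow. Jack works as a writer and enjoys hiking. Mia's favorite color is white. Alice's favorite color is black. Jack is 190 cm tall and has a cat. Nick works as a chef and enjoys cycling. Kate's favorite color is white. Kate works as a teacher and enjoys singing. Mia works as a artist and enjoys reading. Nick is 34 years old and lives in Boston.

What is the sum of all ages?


60+21+46+34+29 = 190

190


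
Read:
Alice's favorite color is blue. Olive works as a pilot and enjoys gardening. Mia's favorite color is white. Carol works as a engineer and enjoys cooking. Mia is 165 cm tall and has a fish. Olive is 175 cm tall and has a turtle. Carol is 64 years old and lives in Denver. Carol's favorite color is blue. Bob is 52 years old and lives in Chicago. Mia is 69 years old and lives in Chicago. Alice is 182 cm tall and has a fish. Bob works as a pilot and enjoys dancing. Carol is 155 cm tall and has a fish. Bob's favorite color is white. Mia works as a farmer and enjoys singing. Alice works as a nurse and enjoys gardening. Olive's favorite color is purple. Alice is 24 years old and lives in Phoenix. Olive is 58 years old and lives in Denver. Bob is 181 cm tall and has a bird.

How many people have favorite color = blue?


Count: 2

2


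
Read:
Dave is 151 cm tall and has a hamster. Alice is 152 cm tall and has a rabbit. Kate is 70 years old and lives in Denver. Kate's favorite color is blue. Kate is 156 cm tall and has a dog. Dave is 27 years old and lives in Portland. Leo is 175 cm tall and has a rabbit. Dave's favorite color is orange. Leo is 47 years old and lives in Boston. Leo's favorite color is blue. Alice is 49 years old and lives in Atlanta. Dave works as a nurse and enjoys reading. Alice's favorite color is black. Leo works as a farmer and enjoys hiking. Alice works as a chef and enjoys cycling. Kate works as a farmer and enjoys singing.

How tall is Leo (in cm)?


Leo is 175 cm tall

175


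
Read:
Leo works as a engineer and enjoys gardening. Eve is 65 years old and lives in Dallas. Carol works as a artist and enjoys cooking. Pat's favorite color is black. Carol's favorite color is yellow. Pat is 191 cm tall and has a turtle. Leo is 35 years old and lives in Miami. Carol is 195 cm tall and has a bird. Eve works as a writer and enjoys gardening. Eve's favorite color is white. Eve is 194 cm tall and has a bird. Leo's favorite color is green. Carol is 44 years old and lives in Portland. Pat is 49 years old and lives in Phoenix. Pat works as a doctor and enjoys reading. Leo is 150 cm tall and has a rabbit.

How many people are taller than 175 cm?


Taller than 175: 3

3


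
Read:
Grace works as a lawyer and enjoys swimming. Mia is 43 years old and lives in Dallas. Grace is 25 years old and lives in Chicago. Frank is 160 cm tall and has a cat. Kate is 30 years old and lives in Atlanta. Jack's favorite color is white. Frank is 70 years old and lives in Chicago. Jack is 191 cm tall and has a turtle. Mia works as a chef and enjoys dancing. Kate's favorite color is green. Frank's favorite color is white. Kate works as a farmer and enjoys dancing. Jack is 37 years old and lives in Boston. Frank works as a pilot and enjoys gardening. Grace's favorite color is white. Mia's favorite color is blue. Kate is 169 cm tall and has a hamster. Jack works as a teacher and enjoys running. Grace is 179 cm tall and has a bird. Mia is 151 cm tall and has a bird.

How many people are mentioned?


People: Grace, Kate, Frank, Mia, Jack. Count = 5

5


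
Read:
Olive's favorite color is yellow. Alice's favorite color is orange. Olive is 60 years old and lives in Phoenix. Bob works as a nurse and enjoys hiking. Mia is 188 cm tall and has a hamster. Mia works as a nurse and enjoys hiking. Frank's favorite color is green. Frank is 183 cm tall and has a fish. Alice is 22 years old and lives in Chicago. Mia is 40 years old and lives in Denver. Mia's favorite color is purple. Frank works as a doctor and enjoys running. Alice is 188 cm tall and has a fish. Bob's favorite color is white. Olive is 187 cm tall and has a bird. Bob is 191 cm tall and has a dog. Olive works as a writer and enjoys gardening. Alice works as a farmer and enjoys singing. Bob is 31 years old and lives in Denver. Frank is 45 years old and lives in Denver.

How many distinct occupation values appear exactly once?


Unique occupation values: 3

3


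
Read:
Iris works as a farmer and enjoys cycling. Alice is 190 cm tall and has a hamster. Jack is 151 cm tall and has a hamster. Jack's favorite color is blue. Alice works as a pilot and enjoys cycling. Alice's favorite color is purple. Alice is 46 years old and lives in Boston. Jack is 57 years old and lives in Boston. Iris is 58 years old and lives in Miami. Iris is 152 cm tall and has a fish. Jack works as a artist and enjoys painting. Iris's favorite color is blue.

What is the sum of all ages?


46+58+57 = 161

161


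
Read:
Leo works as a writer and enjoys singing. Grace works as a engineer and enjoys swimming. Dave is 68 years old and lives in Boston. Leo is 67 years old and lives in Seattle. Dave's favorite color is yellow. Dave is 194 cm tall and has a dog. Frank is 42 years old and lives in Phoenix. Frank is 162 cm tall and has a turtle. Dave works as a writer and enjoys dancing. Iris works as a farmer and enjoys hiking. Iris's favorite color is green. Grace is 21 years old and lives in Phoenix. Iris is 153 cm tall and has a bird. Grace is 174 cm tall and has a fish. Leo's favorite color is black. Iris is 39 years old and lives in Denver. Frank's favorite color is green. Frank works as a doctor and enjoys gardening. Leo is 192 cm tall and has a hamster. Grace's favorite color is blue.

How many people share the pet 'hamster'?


Count: 1

1


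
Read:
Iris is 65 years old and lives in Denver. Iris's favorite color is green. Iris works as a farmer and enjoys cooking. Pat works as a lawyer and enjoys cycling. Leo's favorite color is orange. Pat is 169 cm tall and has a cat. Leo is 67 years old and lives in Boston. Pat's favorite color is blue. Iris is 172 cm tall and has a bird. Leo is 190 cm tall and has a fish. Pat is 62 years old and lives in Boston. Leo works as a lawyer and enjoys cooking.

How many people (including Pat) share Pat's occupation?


Pat is a lawyer. Count = 2

2


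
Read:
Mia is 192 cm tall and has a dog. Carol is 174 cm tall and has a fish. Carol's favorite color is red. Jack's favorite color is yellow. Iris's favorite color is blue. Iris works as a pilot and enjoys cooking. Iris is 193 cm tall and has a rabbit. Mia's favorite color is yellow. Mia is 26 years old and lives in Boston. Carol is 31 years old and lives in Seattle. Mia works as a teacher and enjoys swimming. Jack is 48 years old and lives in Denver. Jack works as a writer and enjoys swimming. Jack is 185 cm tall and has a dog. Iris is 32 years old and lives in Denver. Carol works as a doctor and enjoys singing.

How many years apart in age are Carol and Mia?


31 vs 26, diff = 5

5


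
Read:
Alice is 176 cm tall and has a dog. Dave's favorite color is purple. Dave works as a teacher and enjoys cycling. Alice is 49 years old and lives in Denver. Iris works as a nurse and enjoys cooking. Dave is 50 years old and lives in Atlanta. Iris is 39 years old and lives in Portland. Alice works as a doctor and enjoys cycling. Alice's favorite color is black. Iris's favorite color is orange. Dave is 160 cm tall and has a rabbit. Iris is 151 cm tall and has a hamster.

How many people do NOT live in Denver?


Not in Denver: 2

2


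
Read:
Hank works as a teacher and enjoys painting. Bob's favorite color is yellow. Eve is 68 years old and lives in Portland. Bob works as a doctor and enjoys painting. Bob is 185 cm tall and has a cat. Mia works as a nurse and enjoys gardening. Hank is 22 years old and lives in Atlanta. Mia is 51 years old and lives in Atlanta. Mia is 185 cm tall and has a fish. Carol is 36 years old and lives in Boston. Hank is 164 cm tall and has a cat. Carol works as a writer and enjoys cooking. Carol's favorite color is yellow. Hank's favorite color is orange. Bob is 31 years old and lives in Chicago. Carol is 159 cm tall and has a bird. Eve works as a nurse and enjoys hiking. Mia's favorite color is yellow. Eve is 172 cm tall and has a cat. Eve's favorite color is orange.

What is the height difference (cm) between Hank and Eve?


|164 - 172| = 8

8


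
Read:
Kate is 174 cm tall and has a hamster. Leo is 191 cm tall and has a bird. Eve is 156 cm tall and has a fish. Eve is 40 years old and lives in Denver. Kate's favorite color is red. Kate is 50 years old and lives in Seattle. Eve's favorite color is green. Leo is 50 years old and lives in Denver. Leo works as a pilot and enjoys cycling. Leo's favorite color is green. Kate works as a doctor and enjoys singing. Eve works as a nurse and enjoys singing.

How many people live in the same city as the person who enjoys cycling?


Person with hobby cycling is Leo, city Denver. Count = 2

2


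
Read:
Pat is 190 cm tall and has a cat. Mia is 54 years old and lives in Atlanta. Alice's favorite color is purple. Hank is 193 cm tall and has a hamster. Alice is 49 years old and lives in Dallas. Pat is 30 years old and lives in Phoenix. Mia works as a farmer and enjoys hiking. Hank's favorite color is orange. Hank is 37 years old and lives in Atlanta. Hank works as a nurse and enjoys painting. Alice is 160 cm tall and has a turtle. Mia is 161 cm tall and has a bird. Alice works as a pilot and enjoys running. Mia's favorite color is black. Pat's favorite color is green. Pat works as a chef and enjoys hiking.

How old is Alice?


Alice is 49 years old

49


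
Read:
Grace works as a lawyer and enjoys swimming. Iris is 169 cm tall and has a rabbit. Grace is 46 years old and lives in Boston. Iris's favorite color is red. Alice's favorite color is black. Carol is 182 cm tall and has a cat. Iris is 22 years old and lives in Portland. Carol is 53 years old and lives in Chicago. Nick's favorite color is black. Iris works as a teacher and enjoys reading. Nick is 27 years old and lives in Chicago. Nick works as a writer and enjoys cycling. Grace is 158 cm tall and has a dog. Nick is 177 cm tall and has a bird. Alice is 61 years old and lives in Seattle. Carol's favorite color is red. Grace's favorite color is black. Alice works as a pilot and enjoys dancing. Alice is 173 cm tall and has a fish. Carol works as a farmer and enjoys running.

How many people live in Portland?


Count in Portland: 1

1


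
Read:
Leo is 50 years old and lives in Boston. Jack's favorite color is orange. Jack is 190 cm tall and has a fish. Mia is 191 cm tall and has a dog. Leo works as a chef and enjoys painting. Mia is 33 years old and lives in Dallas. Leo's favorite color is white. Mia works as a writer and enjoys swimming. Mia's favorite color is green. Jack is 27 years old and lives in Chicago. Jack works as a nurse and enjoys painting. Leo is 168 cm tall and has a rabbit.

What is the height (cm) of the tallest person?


Tallest: Mia at 191 cm

191


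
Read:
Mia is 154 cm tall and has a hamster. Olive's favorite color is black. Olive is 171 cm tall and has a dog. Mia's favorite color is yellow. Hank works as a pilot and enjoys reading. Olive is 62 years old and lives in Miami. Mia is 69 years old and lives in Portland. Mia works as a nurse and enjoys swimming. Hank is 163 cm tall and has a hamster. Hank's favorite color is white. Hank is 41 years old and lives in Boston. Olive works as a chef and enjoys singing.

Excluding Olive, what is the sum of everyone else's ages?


Sum (excluding Olive): 110

110


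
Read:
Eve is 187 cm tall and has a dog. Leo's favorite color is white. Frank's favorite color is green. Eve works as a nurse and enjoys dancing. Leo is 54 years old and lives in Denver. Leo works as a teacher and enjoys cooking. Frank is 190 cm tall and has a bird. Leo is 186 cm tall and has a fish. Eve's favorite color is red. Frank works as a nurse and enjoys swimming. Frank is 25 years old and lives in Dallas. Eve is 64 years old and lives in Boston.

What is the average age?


Sum=143, n=3, avg=47.67

47.67


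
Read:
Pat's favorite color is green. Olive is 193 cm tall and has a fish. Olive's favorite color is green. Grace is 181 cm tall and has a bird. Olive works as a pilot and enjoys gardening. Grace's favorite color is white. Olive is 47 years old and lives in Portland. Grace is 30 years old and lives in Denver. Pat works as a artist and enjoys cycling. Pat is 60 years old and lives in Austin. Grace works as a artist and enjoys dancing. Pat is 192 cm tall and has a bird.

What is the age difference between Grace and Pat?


|30 - 60| = 30

30


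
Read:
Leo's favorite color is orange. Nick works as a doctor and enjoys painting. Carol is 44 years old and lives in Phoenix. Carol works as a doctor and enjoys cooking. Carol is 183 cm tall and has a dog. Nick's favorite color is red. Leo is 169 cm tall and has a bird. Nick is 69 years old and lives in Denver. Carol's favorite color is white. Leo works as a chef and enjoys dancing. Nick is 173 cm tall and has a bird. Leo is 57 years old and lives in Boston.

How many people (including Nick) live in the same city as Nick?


Nick lives in Denver. Count = 1

1


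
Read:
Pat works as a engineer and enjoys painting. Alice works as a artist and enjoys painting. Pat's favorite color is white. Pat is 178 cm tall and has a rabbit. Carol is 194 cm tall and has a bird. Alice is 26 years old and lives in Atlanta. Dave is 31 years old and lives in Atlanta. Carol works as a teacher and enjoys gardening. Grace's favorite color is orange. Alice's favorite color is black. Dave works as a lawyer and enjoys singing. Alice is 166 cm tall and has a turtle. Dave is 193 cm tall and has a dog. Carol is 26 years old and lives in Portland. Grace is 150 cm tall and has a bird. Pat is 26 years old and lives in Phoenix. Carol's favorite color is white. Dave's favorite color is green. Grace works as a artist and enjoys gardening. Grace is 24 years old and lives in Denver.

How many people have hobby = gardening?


Count: 2

2


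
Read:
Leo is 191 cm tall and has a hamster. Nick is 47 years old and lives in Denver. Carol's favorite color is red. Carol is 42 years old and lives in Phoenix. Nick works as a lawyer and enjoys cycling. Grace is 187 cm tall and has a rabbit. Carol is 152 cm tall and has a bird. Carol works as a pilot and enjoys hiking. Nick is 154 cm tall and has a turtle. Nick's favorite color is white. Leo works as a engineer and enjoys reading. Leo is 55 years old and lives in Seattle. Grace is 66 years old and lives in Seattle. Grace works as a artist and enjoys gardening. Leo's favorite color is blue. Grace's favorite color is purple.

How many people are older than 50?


Filter: 2

2


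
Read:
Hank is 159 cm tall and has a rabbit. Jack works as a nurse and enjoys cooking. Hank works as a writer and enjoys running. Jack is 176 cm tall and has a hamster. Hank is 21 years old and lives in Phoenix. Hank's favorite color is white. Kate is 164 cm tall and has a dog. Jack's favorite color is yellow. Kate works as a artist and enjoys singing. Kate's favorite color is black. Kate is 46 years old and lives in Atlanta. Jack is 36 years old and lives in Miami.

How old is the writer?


The writer is Hank, age 21

21


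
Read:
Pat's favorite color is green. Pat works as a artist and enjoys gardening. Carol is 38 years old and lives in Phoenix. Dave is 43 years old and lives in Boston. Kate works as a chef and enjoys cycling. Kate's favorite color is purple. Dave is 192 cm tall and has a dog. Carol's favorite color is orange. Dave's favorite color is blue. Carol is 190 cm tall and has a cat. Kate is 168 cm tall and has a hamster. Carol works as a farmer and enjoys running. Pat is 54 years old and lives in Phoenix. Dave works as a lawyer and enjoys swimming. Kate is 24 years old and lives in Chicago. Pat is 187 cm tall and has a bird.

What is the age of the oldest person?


Oldest: Pat at 54

54


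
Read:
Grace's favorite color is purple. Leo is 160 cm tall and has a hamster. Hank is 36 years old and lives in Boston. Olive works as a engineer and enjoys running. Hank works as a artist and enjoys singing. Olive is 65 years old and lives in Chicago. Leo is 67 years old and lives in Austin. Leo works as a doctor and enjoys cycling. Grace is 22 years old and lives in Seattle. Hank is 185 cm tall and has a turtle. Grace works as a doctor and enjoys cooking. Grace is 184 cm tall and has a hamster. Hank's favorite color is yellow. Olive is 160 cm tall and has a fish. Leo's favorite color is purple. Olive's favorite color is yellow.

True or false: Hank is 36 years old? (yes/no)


Hank is actually 36. yes

yes


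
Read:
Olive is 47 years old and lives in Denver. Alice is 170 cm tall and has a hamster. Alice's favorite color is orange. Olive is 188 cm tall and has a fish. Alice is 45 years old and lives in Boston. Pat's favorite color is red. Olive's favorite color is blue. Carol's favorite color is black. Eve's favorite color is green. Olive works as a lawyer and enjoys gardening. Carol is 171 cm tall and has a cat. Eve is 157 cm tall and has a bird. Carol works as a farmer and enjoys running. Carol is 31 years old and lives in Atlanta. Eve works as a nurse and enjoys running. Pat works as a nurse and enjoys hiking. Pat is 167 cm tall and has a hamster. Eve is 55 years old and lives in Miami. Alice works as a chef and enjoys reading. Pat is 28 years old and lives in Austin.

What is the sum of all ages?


31+47+28+45+55 = 206

206


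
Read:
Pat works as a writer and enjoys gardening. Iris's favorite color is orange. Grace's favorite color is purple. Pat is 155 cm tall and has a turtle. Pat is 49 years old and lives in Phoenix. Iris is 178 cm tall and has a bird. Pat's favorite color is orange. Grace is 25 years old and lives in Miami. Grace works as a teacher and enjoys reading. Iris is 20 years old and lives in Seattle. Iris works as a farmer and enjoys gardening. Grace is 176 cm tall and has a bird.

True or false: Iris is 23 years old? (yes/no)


Iris is actually 20. no

no


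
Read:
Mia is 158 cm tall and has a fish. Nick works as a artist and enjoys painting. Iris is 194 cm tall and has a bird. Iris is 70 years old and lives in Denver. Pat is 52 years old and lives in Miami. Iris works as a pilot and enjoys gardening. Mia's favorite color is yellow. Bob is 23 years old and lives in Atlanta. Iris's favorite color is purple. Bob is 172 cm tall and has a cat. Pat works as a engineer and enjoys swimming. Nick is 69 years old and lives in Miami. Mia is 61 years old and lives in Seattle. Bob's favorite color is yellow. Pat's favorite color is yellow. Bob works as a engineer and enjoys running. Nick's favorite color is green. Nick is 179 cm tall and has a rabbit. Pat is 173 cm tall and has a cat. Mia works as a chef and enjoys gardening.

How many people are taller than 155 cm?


Taller than 155: 5

5


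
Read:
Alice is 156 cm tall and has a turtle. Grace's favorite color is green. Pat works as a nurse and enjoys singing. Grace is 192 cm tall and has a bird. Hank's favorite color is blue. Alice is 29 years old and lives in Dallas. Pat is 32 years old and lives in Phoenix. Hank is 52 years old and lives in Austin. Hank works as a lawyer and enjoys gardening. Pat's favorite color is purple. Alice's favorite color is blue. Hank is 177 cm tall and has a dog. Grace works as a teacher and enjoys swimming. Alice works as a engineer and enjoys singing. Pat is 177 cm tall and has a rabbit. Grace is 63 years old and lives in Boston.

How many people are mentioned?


People: Pat, Grace, Alice, Hank. Count = 4

4


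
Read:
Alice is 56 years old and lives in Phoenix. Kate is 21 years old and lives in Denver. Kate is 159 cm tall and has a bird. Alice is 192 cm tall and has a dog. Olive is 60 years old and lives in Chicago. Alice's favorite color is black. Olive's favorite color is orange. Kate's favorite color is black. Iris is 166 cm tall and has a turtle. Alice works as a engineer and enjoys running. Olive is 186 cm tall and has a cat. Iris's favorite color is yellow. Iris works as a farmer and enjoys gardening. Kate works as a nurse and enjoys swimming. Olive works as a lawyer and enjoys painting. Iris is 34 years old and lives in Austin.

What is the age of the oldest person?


Oldest: Olive at 60

60


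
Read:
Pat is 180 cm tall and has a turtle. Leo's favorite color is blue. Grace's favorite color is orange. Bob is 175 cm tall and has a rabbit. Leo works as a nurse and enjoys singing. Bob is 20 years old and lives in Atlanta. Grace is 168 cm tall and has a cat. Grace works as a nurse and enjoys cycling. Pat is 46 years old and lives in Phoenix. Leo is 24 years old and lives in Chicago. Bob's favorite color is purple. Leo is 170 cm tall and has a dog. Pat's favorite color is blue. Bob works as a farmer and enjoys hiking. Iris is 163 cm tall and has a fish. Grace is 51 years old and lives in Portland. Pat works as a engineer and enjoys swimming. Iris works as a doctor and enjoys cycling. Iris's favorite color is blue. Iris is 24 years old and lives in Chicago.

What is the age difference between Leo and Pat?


|24 - 46| = 22

22


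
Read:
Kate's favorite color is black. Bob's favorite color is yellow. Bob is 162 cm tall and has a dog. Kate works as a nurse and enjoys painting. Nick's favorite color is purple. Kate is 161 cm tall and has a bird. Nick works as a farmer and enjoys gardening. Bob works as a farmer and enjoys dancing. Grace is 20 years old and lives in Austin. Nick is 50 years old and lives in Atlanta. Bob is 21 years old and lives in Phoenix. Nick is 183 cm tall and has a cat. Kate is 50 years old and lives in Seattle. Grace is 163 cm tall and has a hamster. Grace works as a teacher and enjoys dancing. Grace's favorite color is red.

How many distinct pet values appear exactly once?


Unique pet values: 4

4


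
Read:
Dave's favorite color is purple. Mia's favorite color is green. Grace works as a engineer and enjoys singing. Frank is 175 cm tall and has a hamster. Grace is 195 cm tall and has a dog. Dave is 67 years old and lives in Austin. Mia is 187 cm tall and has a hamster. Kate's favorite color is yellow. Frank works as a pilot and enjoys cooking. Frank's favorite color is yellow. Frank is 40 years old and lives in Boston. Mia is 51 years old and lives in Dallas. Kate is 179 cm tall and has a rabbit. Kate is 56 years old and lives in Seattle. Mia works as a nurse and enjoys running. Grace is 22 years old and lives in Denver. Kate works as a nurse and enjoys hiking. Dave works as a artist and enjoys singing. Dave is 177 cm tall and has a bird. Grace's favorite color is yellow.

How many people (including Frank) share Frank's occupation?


Frank is a pilot. Count = 1

1


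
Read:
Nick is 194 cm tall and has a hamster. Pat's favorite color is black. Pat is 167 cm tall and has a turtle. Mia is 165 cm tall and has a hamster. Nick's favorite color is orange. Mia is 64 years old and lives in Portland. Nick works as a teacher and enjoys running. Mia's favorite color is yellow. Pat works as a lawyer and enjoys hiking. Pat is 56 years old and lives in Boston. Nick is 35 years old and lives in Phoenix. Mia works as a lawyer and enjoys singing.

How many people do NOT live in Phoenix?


Not in Phoenix: 2

2


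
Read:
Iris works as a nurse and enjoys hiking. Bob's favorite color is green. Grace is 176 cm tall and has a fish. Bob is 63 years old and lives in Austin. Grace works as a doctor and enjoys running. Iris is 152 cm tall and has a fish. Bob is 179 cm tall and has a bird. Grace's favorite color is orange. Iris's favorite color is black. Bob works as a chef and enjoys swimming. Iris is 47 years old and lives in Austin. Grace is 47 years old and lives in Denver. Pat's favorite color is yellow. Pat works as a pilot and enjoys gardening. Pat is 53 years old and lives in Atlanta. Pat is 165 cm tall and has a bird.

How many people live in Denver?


Count in Denver: 1

1


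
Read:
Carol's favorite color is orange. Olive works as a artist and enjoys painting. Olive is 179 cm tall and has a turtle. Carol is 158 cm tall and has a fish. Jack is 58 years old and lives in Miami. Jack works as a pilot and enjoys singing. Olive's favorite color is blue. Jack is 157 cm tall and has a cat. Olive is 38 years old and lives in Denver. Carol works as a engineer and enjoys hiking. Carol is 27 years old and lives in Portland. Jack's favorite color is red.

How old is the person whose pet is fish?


Person with pet=fish is Carol, age 27

27


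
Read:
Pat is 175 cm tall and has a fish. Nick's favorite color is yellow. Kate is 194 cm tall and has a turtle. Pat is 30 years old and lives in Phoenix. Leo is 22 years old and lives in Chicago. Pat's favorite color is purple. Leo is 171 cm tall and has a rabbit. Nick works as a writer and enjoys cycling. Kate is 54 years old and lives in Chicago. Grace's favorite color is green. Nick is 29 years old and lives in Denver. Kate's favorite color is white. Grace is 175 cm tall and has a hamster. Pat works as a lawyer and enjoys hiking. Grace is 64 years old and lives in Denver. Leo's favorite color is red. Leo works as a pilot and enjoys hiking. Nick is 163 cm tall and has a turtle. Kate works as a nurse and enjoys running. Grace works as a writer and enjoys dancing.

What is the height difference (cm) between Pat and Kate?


|175 - 194| = 19

19


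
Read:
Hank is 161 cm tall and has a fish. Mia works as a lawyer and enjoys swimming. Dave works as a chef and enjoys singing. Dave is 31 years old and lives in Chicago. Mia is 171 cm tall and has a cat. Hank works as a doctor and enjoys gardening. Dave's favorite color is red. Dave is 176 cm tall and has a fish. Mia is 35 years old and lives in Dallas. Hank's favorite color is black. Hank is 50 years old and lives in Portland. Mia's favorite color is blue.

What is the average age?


Sum=116, n=3, avg=38.67

38.67


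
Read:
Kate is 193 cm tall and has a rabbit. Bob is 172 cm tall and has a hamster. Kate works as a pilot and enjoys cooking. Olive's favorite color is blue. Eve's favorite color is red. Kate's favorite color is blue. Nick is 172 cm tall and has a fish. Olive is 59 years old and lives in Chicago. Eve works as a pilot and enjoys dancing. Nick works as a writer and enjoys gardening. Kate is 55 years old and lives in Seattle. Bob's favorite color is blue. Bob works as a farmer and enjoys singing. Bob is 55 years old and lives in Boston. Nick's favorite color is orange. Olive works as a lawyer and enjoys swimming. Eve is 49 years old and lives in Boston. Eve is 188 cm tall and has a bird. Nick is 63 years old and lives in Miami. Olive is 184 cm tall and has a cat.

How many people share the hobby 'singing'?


Count: 1

1
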